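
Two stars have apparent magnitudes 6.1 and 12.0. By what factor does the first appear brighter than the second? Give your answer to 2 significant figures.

230

Magnitude difference = -5.9
Flux ratio = 10^(−0.4 Δm) = 10^(−0.4 × -5.9) = 10^2.360 = 229.1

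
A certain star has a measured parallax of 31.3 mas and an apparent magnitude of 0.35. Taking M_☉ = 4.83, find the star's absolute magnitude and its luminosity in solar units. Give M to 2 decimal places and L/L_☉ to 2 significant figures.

M ≈ -2.17; L/L_☉ ≈ 630

d = 1/p = 1000/31.3 mas = 31.95 pc
M = m − 5 log₁₀ d + 5 = 0.35 − 5·1.5045 + 5 = -2.172
M − M_☉ = -2.172 − 4.83 = -7.002
L/L_☉ = 10^(−0.4 × -7.002) = 632.3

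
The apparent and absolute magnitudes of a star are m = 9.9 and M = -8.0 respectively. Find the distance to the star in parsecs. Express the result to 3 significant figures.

d ≈ 38000 pc

Distance modulus: m − M = 9.9 − (-8.0) = 17.900
m − M = 5 log₁₀ d − 5
log₁₀ d = (m − M)/5 + 1 = 4.5800
d = 10^4.5800 = 38020 pc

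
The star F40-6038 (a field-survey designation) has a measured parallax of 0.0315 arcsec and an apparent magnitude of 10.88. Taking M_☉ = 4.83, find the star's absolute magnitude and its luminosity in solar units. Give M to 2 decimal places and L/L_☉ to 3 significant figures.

M ≈ 8.37; L/L_☉ ≈ 0.0383

d = 1/p = 1/0.0315″ = 31.75 pc
M = m − 5 log₁₀ d + 5 = 10.88 − 5·1.5017 + 5 = 8.372
M − M_☉ = 8.372 − 4.83 = 3.542
L/L_☉ = 10^(−0.4 × 3.542) = 0.03832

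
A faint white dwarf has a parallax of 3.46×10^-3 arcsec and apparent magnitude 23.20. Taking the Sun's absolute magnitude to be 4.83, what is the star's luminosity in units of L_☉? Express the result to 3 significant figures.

d = 1/p = 1/3.46×10^-3″ = 289.0 pc
M = m − 5 log₁₀ d + 5 = 23.20 − 5·2.4609 + 5 = 15.895
M − M_☉ = 15.895 − 4.83 = 11.065
L/L_☉ = 10^(−0.4 × 11.065) = 3.748×10^-5

L/L_☉ ≈ 3.75×10^-5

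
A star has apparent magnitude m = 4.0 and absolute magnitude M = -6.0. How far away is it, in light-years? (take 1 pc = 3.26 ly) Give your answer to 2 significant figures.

d ≈ 3300 ly

μ = m − M = 10.000
m − M = 5 log₁₀ d − 5
log₁₀ d = (m − M)/5 + 1 = 3.0000
d = 10^3.0000 = 1000 pc
= 3260 ly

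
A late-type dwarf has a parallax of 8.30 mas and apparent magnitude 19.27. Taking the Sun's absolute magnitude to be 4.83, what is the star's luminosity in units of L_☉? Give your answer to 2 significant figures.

L/L_☉ ≈ 2.4×10^-4

d = 1/p = 1000/8.30 mas = 120.5 pc
M = m − 5 log₁₀ d + 5 = 19.27 − 5·2.0809 + 5 = 13.865
M − M_☉ = 13.865 − 4.83 = 9.035
L/L_☉ = 10^(−0.4 × 9.035) = 2.431×10^-4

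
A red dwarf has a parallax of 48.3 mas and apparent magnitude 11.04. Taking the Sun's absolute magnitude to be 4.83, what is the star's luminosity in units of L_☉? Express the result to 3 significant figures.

L/L_☉ ≈ 0.0141

d = 1/p = 1000/48.3 mas = 20.70 pc
M = m − 5 log₁₀ d + 5 = 11.04 − 5·1.3161 + 5 = 9.460
M − M_☉ = 9.460 − 4.83 = 4.630
L/L_☉ = 10^(−0.4 × 4.630) = 0.01406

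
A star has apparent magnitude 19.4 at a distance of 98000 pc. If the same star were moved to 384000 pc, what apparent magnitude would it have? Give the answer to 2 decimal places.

Flux ∝ 1/d², so Δm = 5 log₁₀(d₂/d₁) = 5 log₁₀(384000/98000) = 2.966
m₂ = m₁ + Δm = 19.4 + (2.966) = 22.366

m ≈ 22.37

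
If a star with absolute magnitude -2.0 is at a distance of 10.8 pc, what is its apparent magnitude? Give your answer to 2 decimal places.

m ≈ -1.83

m = M + 5 log₁₀ d − 5 = -2.0 + 5·1.0334 − 5 = -1.833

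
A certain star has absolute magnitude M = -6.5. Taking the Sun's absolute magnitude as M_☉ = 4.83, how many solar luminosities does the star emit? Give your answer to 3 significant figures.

M − M_☉ = -6.5 − 4.83 = -11.330
L/L_☉ = 10^(−0.4 (M − M_☉)) = 10^4.532 = 34040

L/L_☉ ≈ 34000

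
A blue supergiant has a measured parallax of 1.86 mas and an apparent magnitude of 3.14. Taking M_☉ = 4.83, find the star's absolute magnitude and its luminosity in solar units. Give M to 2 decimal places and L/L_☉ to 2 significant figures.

M ≈ -5.51; L/L_☉ ≈ 14000

d = 1/p = 1000/1.86 mas = 537.6 pc
M = m − 5 log₁₀ d + 5 = 3.14 − 5·2.7305 + 5 = -5.512
M − M_☉ = -5.512 − 4.83 = -10.342
L/L_☉ = 10^(−0.4 × -10.342) = 13710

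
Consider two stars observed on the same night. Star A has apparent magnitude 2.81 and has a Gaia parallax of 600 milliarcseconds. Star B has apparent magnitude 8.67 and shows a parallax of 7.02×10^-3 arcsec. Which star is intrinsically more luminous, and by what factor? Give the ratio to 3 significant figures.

Star A: p = 600 mas = 0.600″ → d = 1/p = 1.667 pc
Star A: M = m − 5 log₁₀ d + 5 = 2.81 − 5·0.2218 + 5 = 6.701
Star B: d = 1/p = 1/7.02×10^-3″ = 142.5 pc
Star B: M = m − 5 log₁₀ d + 5 = 8.67 − 5·2.1537 + 5 = 2.902
ΔM = M_A − M_B = 6.701 − (2.902) = 3.799; smaller M is more luminous → Star B.
L ratio = 10^(0.4 |ΔM|) = 10^1.520 = 33.08

Star B is more luminous, by a factor of 33.1.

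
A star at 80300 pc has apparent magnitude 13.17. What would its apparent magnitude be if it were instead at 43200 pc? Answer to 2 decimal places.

m ≈ 11.82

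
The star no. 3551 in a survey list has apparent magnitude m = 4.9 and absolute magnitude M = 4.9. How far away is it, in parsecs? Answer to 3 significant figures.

μ = m − M = 0.000
m − M = 5 log₁₀ d − 5
log₁₀ d = (m − M)/5 + 1 = 1.0000
d = 10^1.0000 = 10.00 pc

d ≈ 10.0 pc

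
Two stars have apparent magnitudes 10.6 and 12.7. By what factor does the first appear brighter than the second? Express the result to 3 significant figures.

Δm = 10.6 − (12.7) = -2.1
Flux ratio = 10^(−0.4 Δm) = 10^(−0.4 × -2.1) = 10^0.840 = 6.918

6.92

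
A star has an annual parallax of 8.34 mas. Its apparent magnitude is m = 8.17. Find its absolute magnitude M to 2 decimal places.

M ≈ 2.78

p = 8.34 mas = 8.34×10^-3″ → d = 1/p = 119.9 pc
5 log₁₀(d/10 pc) = 5 log₁₀(119.9) − 5 = 5.394
M = m − 5 log₁₀(d/10) = 8.17 − 5.394 = 2.776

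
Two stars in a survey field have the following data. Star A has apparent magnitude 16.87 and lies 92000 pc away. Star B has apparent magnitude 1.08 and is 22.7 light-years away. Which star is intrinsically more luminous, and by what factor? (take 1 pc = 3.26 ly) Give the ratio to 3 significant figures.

Star A is more luminous, by a factor of 84.3.

Star A: M = m − 5 log₁₀ d + 5 = 16.87 − 5·4.9638 + 5 = -2.949
Star B: d = 22.7 ly / 3.26 = 6.963 pc
Star B: M = m − 5 log₁₀ d + 5 = 1.08 − 5·0.8428 + 5 = 1.866
ΔM = M_A − M_B = -2.949 − (1.866) = -4.815; smaller M is more luminous → Star A.
L ratio = 10^(0.4 |ΔM|) = 10^1.926 = 84.33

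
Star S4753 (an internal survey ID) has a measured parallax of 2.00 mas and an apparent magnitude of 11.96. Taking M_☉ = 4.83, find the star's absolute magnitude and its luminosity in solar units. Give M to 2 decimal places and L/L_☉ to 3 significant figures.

M ≈ 3.47; L/L_☉ ≈ 3.52

d = 1/p = 1000/2.00 mas = 500.0 pc
M = m − 5 log₁₀ d + 5 = 11.96 − 5·2.6990 + 5 = 3.465
M − M_☉ = 3.465 − 4.83 = -1.365
L/L_☉ = 10^(−0.4 × -1.365) = 3.515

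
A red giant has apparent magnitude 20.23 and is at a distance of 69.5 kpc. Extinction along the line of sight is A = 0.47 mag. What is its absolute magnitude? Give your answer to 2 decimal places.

M ≈ 0.55

d = 69.5 kpc = 69500 pc
5 log₁₀(d/10 pc) = 5 log₁₀(69500) − 5 = 19.210
M = m − 5 log₁₀(d/10) − A = 20.23 − 19.210 − 0.47 = 0.550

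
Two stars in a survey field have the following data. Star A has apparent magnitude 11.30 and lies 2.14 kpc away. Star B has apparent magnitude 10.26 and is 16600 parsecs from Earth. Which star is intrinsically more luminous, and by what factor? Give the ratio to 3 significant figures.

Star B is more luminous, by a factor of 157.

Star A: d = 2.14 kpc = 2140 pc
Star A: M = m − 5 log₁₀ d + 5 = 11.30 − 5·3.3304 + 5 = -0.352
Star B: M = m − 5 log₁₀ d + 5 = 10.26 − 5·4.2201 + 5 = -5.841
ΔM = M_A − M_B = -0.352 − (-5.841) = 5.488; smaller M is more luminous → Star B.
L ratio = 10^(0.4 |ΔM|) = 10^2.195 = 156.8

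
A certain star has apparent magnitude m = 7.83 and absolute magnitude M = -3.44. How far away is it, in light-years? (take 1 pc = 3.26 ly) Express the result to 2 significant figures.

d ≈ 5900 ly

μ = m − M = 11.270
m − M = 5 log₁₀ d − 5
log₁₀ d = (m − M)/5 + 1 = 3.2540
d = 10^3.2540 = 1795 pc
= 5851 ly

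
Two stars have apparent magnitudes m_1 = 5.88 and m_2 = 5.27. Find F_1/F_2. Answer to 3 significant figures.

F_1/F_2 ≈ 0.570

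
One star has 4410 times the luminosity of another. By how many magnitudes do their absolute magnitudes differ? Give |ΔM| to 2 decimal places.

|ΔM| ≈ 9.11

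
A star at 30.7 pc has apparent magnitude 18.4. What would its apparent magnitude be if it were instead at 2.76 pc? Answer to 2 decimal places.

m ≈ 13.17

Flux ∝ 1/d², so Δm = 5 log₁₀(d₂/d₁) = 5 log₁₀(2.76/30.7) = -5.231
m₂ = m₁ + Δm = 18.4 + (-5.231) = 13.169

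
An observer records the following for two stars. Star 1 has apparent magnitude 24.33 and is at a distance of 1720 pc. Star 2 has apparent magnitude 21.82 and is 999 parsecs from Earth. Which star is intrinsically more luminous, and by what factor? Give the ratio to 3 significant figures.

Star 1: M = m − 5 log₁₀ d + 5 = 24.33 − 5·3.2355 + 5 = 13.152
Star 2: M = m − 5 log₁₀ d + 5 = 21.82 − 5·2.9996 + 5 = 11.822
ΔM = M_1 − M_2 = 13.152 − (11.822) = 1.330; smaller M is more luminous → Star 2.
L ratio = 10^(0.4 |ΔM|) = 10^0.532 = 3.405

Star 2 is more luminous, by a factor of 3.40.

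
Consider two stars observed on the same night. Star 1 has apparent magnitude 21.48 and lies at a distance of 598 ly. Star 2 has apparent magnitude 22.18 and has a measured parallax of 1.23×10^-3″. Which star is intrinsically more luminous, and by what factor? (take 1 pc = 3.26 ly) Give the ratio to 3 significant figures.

Star 2 is more luminous, by a factor of 10.3.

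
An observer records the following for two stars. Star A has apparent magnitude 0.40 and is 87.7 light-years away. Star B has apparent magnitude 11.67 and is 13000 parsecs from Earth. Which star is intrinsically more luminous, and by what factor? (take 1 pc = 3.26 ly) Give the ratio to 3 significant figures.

Star B is more luminous, by a factor of 7.25.

Star A: d = 87.7 ly / 3.26 = 26.90 pc
Star A: M = m − 5 log₁₀ d + 5 = 0.40 − 5·1.4298 + 5 = -1.749
Star B: M = m − 5 log₁₀ d + 5 = 11.67 − 5·4.1139 + 5 = -3.900
ΔM = M_A − M_B = -1.749 − (-3.900) = 2.151; smaller M is more luminous → Star B.
L ratio = 10^(0.4 |ΔM|) = 10^0.860 = 7.250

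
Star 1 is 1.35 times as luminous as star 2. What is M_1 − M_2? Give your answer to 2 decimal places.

M_1 − M_2 ≈ -0.33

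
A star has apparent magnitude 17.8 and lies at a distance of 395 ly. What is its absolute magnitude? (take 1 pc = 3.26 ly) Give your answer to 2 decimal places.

d = 395 ly / 3.26 = 121.2 pc
5 log₁₀(d/10 pc) = 5 log₁₀(121.2) − 5 = 5.417
M = m − 5 log₁₀(d/10) = 17.8 − 5.417 = 12.383

M ≈ 12.38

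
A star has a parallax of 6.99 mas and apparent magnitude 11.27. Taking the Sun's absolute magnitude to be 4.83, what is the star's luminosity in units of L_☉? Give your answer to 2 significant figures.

d = 1/p = 1000/6.99 mas = 143.1 pc
M = m − 5 log₁₀ d + 5 = 11.27 − 5·2.1555 + 5 = 5.492
M − M_☉ = 5.492 − 4.83 = 0.662
L/L_☉ = 10^(−0.4 × 0.662) = 0.5433

L/L_☉ ≈ 0.54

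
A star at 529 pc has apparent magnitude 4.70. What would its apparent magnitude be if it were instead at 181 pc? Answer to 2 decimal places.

m ≈ 2.37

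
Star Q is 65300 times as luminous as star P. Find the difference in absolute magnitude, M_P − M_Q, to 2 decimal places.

M_P − M_Q ≈ 12.04

Pogson: ΔM = −2.5 log₁₀(ratio) = −2.5 log₁₀(65300) = −2.5 × 4.8149 = -12.037
Star Q is brighter so has the smaller magnitude: M_P − M_Q is positive.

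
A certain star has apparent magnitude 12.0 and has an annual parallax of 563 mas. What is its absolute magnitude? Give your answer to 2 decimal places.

M ≈ 15.75

p = 563 mas = 0.563″ → d = 1/p = 1.776 pc
5 log₁₀(d/10 pc) = 5 log₁₀(1.776) − 5 = -3.753
M = m − 5 log₁₀(d/10) = 12.0 + 3.753 = 15.753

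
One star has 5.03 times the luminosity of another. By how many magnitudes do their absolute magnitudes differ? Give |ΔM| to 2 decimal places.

Pogson: ΔM = −2.5 log₁₀(ratio) = −2.5 log₁₀(5.03) = −2.5 × 0.7016 = -1.754

|ΔM| ≈ 1.75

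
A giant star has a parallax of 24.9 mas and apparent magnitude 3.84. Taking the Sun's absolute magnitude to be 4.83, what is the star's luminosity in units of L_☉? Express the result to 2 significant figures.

d = 1/p = 1000/24.9 mas = 40.16 pc
M = m − 5 log₁₀ d + 5 = 3.84 − 5·1.6038 + 5 = 0.821
M − M_☉ = 0.821 − 4.83 = -4.009
L/L_☉ = 10^(−0.4 × -4.009) = 40.14

L/L_☉ ≈ 40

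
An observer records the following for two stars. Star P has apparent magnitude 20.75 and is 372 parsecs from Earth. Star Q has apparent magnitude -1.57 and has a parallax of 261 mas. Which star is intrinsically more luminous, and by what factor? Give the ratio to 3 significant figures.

Star Q is more luminous, by a factor of 89900.

Star P: M = m − 5 log₁₀ d + 5 = 20.75 − 5·2.5705 + 5 = 12.897
Star Q: p = 261 mas = 0.261″ → d = 1/p = 3.831 pc
Star Q: M = m − 5 log₁₀ d + 5 = -1.57 − 5·0.5834 + 5 = 0.513
ΔM = M_P − M_Q = 12.897 − (0.513) = 12.384; smaller M is more luminous → Star Q.
L ratio = 10^(0.4 |ΔM|) = 10^4.954 = 89870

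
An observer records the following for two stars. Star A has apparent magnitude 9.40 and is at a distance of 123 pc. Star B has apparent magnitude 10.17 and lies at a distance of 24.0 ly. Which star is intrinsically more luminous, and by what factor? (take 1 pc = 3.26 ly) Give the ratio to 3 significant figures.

Star A is more luminous, by a factor of 567.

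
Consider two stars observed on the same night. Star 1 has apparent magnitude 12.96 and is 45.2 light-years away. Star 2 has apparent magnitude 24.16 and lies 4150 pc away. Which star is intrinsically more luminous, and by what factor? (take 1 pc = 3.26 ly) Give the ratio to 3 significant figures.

Star 1: d = 45.2 ly / 3.26 = 13.87 pc
Star 1: M = m − 5 log₁₀ d + 5 = 12.96 − 5·1.1419 + 5 = 12.250
Star 2: M = m − 5 log₁₀ d + 5 = 24.16 − 5·3.6180 + 5 = 11.070
ΔM = M_1 − M_2 = 12.250 − (11.070) = 1.181; smaller M is more luminous → Star 2.
L ratio = 10^(0.4 |ΔM|) = 10^0.472 = 2.967

Star 2 is more luminous, by a factor of 2.97.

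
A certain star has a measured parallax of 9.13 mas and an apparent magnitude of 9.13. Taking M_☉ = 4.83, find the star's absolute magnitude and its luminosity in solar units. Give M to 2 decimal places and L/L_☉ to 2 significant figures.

M ≈ 3.93; L/L_☉ ≈ 2.3

d = 1/p = 1000/9.13 mas = 109.5 pc
M = m − 5 log₁₀ d + 5 = 9.13 − 5·2.0395 + 5 = 3.932
M − M_☉ = 3.932 − 4.83 = -0.898
L/L_☉ = 10^(−0.4 × -0.898) = 2.286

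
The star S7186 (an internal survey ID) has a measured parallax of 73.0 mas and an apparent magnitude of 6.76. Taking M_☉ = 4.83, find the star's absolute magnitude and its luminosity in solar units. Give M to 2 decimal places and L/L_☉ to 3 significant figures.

d = 1/p = 1000/73.0 mas = 13.70 pc
M = m − 5 log₁₀ d + 5 = 6.76 − 5·1.1367 + 5 = 6.077
M − M_☉ = 6.077 − 4.83 = 1.247
L/L_☉ = 10^(−0.4 × 1.247) = 0.3172

M ≈ 6.08; L/L_☉ ≈ 0.317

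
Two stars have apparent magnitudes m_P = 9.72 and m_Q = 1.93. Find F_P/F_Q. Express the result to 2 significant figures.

Magnitude difference = 7.79
Flux ratio = 10^(−0.4 Δm) = 10^(−0.4 × 7.79) = 10^-3.116 = 7.656×10^-4

F_P/F_Q ≈ 7.7×10^-4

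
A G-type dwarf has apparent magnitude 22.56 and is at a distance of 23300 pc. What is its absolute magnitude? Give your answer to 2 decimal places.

M ≈ 5.72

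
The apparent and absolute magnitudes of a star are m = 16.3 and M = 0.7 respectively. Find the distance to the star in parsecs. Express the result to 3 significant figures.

d ≈ 13200 pc

Distance modulus: m − M = 16.3 − (0.7) = 15.600
m − M = 5 log₁₀ d − 5
log₁₀ d = (m − M)/5 + 1 = 4.1200
d = 10^4.1200 = 13180 pc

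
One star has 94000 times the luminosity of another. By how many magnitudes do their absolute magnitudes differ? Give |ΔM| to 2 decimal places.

|ΔM| ≈ 12.43

Pogson: ΔM = −2.5 log₁₀(ratio) = −2.5 log₁₀(94000) = −2.5 × 4.9731 = -12.433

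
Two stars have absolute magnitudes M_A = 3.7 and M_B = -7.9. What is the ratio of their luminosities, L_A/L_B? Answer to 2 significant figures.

ΔM = M_A − M_B = 11.6
L_A/L_B = 10^(−0.4 ΔM) = 10^-4.640 = 2.291×10^-5

L_A/L_B ≈ 2.3×10^-5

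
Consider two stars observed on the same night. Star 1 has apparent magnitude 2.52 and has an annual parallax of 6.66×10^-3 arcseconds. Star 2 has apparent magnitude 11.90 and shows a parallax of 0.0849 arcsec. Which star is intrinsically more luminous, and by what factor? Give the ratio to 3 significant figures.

Star 1: d = 1/p = 1/6.66×10^-3″ = 150.2 pc
Star 1: M = m − 5 log₁₀ d + 5 = 2.52 − 5·2.1765 + 5 = -3.363
Star 2: d = 1/p = 1/0.0849″ = 11.78 pc
Star 2: M = m − 5 log₁₀ d + 5 = 11.90 − 5·1.0711 + 5 = 11.545
ΔM = M_1 − M_2 = -3.363 − (11.545) = -14.907; smaller M is more luminous → Star 1.
L ratio = 10^(0.4 |ΔM|) = 10^5.963 = 918100

Star 1 is more luminous, by a factor of 918000.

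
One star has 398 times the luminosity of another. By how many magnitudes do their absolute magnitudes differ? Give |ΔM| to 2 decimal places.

|ΔM| ≈ 6.50

Pogson: ΔM = −2.5 log₁₀(ratio) = −2.5 log₁₀(398) = −2.5 × 2.5999 = -6.500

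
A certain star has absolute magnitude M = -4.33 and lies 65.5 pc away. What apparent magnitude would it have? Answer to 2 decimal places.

m = M + 5 log₁₀ d − 5 = -4.33 + 5·1.8162 − 5 = -0.249

m ≈ -0.25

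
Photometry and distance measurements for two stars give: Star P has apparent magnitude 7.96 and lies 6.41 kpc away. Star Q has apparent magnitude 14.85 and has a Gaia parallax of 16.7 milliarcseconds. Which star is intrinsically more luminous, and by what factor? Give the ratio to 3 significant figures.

Star P is more luminous, by a factor of 6.53×10^6.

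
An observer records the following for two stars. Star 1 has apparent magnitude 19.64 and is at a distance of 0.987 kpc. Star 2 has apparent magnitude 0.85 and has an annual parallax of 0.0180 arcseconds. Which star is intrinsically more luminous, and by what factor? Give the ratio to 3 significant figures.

Star 2 is more luminous, by a factor of 104000.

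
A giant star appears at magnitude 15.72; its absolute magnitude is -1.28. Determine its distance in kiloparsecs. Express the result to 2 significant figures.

μ = m − M = 17.000
m − M = 5 log₁₀ d − 5
log₁₀ d = (m − M)/5 + 1 = 4.4000
d = 10^4.4000 = 25120 pc
= 25.12 kpc

d ≈ 25 kpc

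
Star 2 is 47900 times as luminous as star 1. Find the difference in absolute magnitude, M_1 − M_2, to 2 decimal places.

M_1 − M_2 ≈ 11.70

Pogson: ΔM = −2.5 log₁₀(ratio) = −2.5 log₁₀(47900) = −2.5 × 4.6803 = -11.701
Star 2 is brighter so has the smaller magnitude: M_1 − M_2 is positive.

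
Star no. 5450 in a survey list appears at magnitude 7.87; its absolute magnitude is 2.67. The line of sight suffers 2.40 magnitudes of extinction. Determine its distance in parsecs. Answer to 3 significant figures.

m − M = 5 log₁₀(d/10 pc) + A  ⇒  7.87 − (2.67) − 2.40 = 5 log₁₀(d/10)
2.800 = 5 log₁₀(d/10)
log₁₀ d = (m − M − A)/5 + 1 = 1.5600
d = 10^1.5600 = 36.31 pc

d ≈ 36.3 pc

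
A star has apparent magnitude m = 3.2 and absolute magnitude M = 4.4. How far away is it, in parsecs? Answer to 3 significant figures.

d ≈ 5.75 pc

μ = m − M = -1.200
m − M = 5 log₁₀ d − 5
log₁₀ d = (m − M)/5 + 1 = 0.7600
d = 10^0.7600 = 5.754 pc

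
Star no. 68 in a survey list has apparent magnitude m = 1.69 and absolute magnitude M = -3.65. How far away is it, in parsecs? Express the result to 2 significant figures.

d ≈ 120 pc

μ = m − M = 5.340
m − M = 5 log₁₀ d − 5
log₁₀ d = (m − M)/5 + 1 = 2.0680
d = 10^2.0680 = 116.9 pc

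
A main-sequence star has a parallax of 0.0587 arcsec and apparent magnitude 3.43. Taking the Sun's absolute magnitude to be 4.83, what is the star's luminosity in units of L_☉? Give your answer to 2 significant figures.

d = 1/p = 1/0.0587″ = 17.04 pc
M = m − 5 log₁₀ d + 5 = 3.43 − 5·1.2314 + 5 = 2.273
M − M_☉ = 2.273 − 4.83 = -2.557
L/L_☉ = 10^(−0.4 × -2.557) = 10.54

L/L_☉ ≈ 11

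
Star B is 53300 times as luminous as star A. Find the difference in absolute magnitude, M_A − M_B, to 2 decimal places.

M_A − M_B ≈ 11.82

Pogson: ΔM = −2.5 log₁₀(ratio) = −2.5 log₁₀(53300) = −2.5 × 4.7267 = -11.817
Star B is brighter so has the smaller magnitude: M_A − M_B is positive.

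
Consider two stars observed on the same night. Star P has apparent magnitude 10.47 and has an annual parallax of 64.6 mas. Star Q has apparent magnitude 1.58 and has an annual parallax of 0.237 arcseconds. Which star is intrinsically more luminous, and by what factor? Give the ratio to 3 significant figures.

Star Q is more luminous, by a factor of 267.

Star P: p = 64.6 mas = 0.0646″ → d = 1/p = 15.48 pc
Star P: M = m − 5 log₁₀ d + 5 = 10.47 − 5·1.1898 + 5 = 9.521
Star Q: d = 1/p = 1/0.237″ = 4.219 pc
Star Q: M = m − 5 log₁₀ d + 5 = 1.58 − 5·0.6253 + 5 = 3.454
ΔM = M_P − M_Q = 9.521 − (3.454) = 6.067; smaller M is more luminous → Star Q.
L ratio = 10^(0.4 |ΔM|) = 10^2.427 = 267.3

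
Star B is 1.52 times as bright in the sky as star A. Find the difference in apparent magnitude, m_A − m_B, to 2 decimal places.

Pogson: Δm = −2.5 log₁₀(ratio) = −2.5 log₁₀(1.52) = −2.5 × 0.1818 = -0.455
Star B is brighter so has the smaller magnitude: m_A − m_B is positive.

m_A − m_B ≈ 0.45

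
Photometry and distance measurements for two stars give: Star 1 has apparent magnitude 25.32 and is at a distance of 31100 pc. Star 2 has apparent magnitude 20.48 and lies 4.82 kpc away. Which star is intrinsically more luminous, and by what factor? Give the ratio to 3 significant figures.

Star 2 is more luminous, by a factor of 2.07.

Star 1: M = m − 5 log₁₀ d + 5 = 25.32 − 5·4.4928 + 5 = 7.856
Star 2: d = 4.82 kpc = 4820 pc
Star 2: M = m − 5 log₁₀ d + 5 = 20.48 − 5·3.6830 + 5 = 7.065
ΔM = M_1 − M_2 = 7.856 − (7.065) = 0.791; smaller M is more luminous → Star 2.
L ratio = 10^(0.4 |ΔM|) = 10^0.317 = 2.073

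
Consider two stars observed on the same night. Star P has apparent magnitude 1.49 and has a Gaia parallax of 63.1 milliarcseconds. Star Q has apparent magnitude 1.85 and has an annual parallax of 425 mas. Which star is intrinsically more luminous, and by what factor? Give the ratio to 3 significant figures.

Star P is more luminous, by a factor of 63.2.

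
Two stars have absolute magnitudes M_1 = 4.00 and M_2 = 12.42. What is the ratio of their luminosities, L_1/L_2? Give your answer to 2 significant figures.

ΔM = M_1 − M_2 = -8.42
L_1/L_2 = 10^(−0.4 ΔM) = 10^3.368 = 2333

L_1/L_2 ≈ 2300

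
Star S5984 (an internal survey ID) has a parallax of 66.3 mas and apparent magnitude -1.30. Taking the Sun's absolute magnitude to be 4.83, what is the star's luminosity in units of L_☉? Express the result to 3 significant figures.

L/L_☉ ≈ 644

d = 1/p = 1000/66.3 mas = 15.08 pc
M = m − 5 log₁₀ d + 5 = -1.30 − 5·1.1785 + 5 = -2.192
M − M_☉ = -2.192 − 4.83 = -7.022
L/L_☉ = 10^(−0.4 × -7.022) = 644.1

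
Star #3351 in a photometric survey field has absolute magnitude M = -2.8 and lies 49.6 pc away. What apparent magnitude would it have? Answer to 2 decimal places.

m ≈ 0.68

m = M + 5 log₁₀ d − 5 = -2.8 + 5·1.6955 − 5 = 0.677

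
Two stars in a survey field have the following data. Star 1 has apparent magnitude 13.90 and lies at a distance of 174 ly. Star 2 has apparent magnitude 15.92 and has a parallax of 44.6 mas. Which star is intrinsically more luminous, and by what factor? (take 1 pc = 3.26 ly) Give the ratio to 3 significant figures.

Star 1: d = 174 ly / 3.26 = 53.37 pc
Star 1: M = m − 5 log₁₀ d + 5 = 13.90 − 5·1.7273 + 5 = 10.263
Star 2: p = 44.6 mas = 0.0446″ → d = 1/p = 22.42 pc
Star 2: M = m − 5 log₁₀ d + 5 = 15.92 − 5·1.3507 + 5 = 14.167
ΔM = M_1 − M_2 = 10.263 − (14.167) = -3.903; smaller M is more luminous → Star 1.
L ratio = 10^(0.4 |ΔM|) = 10^1.561 = 36.42

Star 1 is more luminous, by a factor of 36.4.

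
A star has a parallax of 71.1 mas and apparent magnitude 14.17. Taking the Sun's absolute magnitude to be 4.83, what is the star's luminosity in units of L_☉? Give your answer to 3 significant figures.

L/L_☉ ≈ 3.63×10^-4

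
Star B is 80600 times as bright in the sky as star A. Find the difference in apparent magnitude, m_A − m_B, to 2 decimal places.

Pogson: Δm = −2.5 log₁₀(ratio) = −2.5 log₁₀(80600) = −2.5 × 4.9063 = -12.266
Star B is brighter so has the smaller magnitude: m_A − m_B is positive.

m_A − m_B ≈ 12.27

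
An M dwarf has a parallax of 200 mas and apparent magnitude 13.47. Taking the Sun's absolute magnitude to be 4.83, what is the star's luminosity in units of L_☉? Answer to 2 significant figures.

d = 1/p = 1000/200 mas = 5.000 pc
M = m − 5 log₁₀ d + 5 = 13.47 − 5·0.6990 + 5 = 14.975
M − M_☉ = 14.975 − 4.83 = 10.145
L/L_☉ = 10^(−0.4 × 10.145) = 8.749×10^-5

L/L_☉ ≈ 8.7×10^-5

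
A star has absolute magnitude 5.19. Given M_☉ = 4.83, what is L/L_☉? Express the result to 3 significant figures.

L/L_☉ ≈ 0.718

M − M_☉ = 5.19 − 4.83 = 0.360
L/L_☉ = 10^(−0.4 (M − M_☉)) = 10^-0.144 = 0.7178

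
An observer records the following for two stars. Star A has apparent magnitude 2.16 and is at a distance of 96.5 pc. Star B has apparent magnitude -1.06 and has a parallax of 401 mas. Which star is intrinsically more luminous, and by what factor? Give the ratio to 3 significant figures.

Star A is more luminous, by a factor of 77.2.

Star A: M = m − 5 log₁₀ d + 5 = 2.16 − 5·1.9845 + 5 = -2.763
Star B: p = 401 mas = 0.401″ → d = 1/p = 2.494 pc
Star B: M = m − 5 log₁₀ d + 5 = -1.06 − 5·0.3969 + 5 = 1.956
ΔM = M_A − M_B = -2.763 − (1.956) = -4.718; smaller M is more luminous → Star A.
L ratio = 10^(0.4 |ΔM|) = 10^1.887 = 77.15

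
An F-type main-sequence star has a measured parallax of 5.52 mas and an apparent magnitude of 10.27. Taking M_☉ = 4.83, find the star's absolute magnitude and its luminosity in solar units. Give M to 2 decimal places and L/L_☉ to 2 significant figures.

d = 1/p = 1000/5.52 mas = 181.2 pc
M = m − 5 log₁₀ d + 5 = 10.27 − 5·2.2581 + 5 = 3.980
M − M_☉ = 3.980 − 4.83 = -0.850
L/L_☉ = 10^(−0.4 × -0.850) = 2.188

M ≈ 3.98; L/L_☉ ≈ 2.2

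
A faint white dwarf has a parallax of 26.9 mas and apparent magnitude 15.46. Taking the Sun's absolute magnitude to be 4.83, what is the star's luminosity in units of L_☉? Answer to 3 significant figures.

L/L_☉ ≈ 7.74×10^-4

d = 1/p = 1000/26.9 mas = 37.17 pc
M = m − 5 log₁₀ d + 5 = 15.46 − 5·1.5702 + 5 = 12.609
M − M_☉ = 12.609 − 4.83 = 7.779
L/L_☉ = 10^(−0.4 × 7.779) = 7.736×10^-4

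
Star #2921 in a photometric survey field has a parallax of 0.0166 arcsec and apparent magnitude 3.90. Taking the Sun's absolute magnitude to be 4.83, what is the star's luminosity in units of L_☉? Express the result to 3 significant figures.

L/L_☉ ≈ 85.5

d = 1/p = 1/0.0166″ = 60.24 pc
M = m − 5 log₁₀ d + 5 = 3.90 − 5·1.7799 + 5 = 0.001
M − M_☉ = 0.001 − 4.83 = -4.829
L/L_☉ = 10^(−0.4 × -4.829) = 85.46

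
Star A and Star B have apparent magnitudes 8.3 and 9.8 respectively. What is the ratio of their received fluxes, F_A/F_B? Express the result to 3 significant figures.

F_A/F_B ≈ 3.98

Δm = 8.3 − (9.8) = -1.5
Flux ratio = 10^(−0.4 Δm) = 10^(−0.4 × -1.5) = 10^0.600 = 3.981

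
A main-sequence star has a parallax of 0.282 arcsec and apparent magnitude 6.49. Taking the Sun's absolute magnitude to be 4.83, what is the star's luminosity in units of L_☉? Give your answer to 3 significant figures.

L/L_☉ ≈ 0.0273

d = 1/p = 1/0.282″ = 3.546 pc
M = m − 5 log₁₀ d + 5 = 6.49 − 5·0.5498 + 5 = 8.741
M − M_☉ = 8.741 − 4.83 = 3.911
L/L_☉ = 10^(−0.4 × 3.911) = 0.02726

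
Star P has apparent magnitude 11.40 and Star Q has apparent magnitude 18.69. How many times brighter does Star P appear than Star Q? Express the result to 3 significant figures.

Magnitude difference = -7.29
Flux ratio = 10^(−0.4 Δm) = 10^(−0.4 × -7.29) = 10^2.916 = 824.1

824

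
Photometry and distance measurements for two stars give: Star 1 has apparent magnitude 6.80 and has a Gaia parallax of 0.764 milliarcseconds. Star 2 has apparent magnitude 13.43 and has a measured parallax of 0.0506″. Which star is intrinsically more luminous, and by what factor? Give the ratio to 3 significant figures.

Star 1: p = 0.764 mas = 7.64×10^-4″ → d = 1/p = 1309 pc
Star 1: M = m − 5 log₁₀ d + 5 = 6.80 − 5·3.1169 + 5 = -3.785
Star 2: d = 1/p = 1/0.0506″ = 19.76 pc
Star 2: M = m − 5 log₁₀ d + 5 = 13.43 − 5·1.2958 + 5 = 11.951
ΔM = M_1 − M_2 = -3.785 − (11.951) = -15.735; smaller M is more luminous → Star 1.
L ratio = 10^(0.4 |ΔM|) = 10^6.294 = 1.968×10^6

Star 1 is more luminous, by a factor of 1.97×10^6.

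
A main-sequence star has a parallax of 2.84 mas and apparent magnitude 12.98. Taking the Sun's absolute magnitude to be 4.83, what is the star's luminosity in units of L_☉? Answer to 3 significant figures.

L/L_☉ ≈ 0.681

d = 1/p = 1000/2.84 mas = 352.1 pc
M = m − 5 log₁₀ d + 5 = 12.98 − 5·2.5467 + 5 = 5.247
M − M_☉ = 5.247 − 4.83 = 0.417
L/L_☉ = 10^(−0.4 × 0.417) = 0.6813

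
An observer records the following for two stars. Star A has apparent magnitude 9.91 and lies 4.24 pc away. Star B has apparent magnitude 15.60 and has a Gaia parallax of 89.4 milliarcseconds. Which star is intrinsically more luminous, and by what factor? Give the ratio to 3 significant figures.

Star A: M = m − 5 log₁₀ d + 5 = 9.91 − 5·0.6274 + 5 = 11.773
Star B: p = 89.4 mas = 0.0894″ → d = 1/p = 11.19 pc
Star B: M = m − 5 log₁₀ d + 5 = 15.60 − 5·1.0487 + 5 = 15.357
ΔM = M_A − M_B = 11.773 − (15.357) = -3.584; smaller M is more luminous → Star A.
L ratio = 10^(0.4 |ΔM|) = 10^1.433 = 27.13

Star A is more luminous, by a factor of 27.1.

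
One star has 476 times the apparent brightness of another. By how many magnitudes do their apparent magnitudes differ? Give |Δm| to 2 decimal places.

Pogson: Δm = −2.5 log₁₀(ratio) = −2.5 log₁₀(476) = −2.5 × 2.6776 = -6.694

|Δm| ≈ 6.69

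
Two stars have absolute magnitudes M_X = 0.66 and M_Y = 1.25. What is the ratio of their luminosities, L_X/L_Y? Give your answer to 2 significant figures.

L_X/L_Y ≈ 1.7

ΔM = M_X − M_Y = -0.59
L_X/L_Y = 10^(−0.4 ΔM) = 10^0.236 = 1.722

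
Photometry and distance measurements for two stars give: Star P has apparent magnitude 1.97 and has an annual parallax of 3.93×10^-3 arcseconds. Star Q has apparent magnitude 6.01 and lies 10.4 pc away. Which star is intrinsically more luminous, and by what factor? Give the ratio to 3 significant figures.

Star P: d = 1/p = 1/3.93×10^-3″ = 254.5 pc
Star P: M = m − 5 log₁₀ d + 5 = 1.97 − 5·2.4056 + 5 = -5.058
Star Q: M = m − 5 log₁₀ d + 5 = 6.01 − 5·1.0170 + 5 = 5.925
ΔM = M_P − M_Q = -5.058 − (5.925) = -10.983; smaller M is more luminous → Star P.
L ratio = 10^(0.4 |ΔM|) = 10^4.393 = 24730

Star P is more luminous, by a factor of 24700.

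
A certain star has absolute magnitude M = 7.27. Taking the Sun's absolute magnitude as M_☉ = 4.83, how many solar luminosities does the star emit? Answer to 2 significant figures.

M − M_☉ = 7.27 − 4.83 = 2.440
L/L_☉ = 10^(−0.4 (M − M_☉)) = 10^-0.976 = 0.1057

L/L_☉ ≈ 0.11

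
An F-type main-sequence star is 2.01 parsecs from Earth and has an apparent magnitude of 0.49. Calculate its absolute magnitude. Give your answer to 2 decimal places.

5 log₁₀(d/10 pc) = 5 log₁₀(2.010) − 5 = -3.484
M = m − 5 log₁₀(d/10) = 0.49 + 3.484 = 3.974

M ≈ 3.97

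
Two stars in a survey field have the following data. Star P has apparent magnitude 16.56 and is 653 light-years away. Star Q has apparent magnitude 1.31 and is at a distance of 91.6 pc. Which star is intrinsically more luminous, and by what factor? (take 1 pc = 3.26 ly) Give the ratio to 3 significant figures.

Star P: d = 653 ly / 3.26 = 200.3 pc
Star P: M = m − 5 log₁₀ d + 5 = 16.56 − 5·2.3017 + 5 = 10.052
Star Q: M = m − 5 log₁₀ d + 5 = 1.31 − 5·1.9619 + 5 = -3.499
ΔM = M_P − M_Q = 10.052 − (-3.499) = 13.551; smaller M is more luminous → Star Q.
L ratio = 10^(0.4 |ΔM|) = 10^5.420 = 263300

Star Q is more luminous, by a factor of 263000.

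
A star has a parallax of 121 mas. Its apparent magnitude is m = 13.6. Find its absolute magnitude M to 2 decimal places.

p = 121 mas = 0.121″ → d = 1/p = 8.264 pc
5 log₁₀(d/10 pc) = 5 log₁₀(8.264) − 5 = -0.414
M = m − 5 log₁₀(d/10) = 13.6 + 0.414 = 14.014

M ≈ 14.01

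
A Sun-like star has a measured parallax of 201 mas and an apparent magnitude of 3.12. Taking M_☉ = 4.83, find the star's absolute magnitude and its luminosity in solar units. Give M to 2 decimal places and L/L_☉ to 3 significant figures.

M ≈ 4.64; L/L_☉ ≈ 1.20

d = 1/p = 1000/201 mas = 4.975 pc
M = m − 5 log₁₀ d + 5 = 3.12 − 5·0.6968 + 5 = 4.636
M − M_☉ = 4.636 − 4.83 = -0.194
L/L_☉ = 10^(−0.4 × -0.194) = 1.196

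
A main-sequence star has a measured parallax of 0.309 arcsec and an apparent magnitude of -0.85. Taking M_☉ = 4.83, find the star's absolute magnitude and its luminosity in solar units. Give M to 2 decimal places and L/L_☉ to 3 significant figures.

M ≈ 1.60; L/L_☉ ≈ 19.6

d = 1/p = 1/0.309″ = 3.236 pc
M = m − 5 log₁₀ d + 5 = -0.85 − 5·0.5100 + 5 = 1.600
M − M_☉ = 1.600 − 4.83 = -3.230
L/L_☉ = 10^(−0.4 × -3.230) = 19.59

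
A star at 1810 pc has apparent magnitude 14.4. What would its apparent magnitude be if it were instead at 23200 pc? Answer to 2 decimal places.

Flux ∝ 1/d², so Δm = 5 log₁₀(d₂/d₁) = 5 log₁₀(23200/1810) = 5.539
m₂ = m₁ + Δm = 14.4 + (5.539) = 19.939

m ≈ 19.94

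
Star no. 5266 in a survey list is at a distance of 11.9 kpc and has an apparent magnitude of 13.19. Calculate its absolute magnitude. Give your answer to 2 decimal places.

M ≈ -2.19

d = 11.9 kpc = 11900 pc
5 log₁₀(d/10 pc) = 5 log₁₀(11900) − 5 = 15.378
M = m − 5 log₁₀(d/10) = 13.19 − 15.378 = -2.188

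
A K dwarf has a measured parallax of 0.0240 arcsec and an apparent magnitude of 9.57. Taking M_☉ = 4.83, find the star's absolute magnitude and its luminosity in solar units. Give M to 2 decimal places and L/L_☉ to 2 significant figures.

d = 1/p = 1/0.0240″ = 41.67 pc
M = m − 5 log₁₀ d + 5 = 9.57 − 5·1.6198 + 5 = 6.471
M − M_☉ = 6.471 − 4.83 = 1.641
L/L_☉ = 10^(−0.4 × 1.641) = 0.2206

M ≈ 6.47; L/L_☉ ≈ 0.22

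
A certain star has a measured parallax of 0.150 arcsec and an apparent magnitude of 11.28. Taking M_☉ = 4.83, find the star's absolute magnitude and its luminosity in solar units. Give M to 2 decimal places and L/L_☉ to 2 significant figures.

d = 1/p = 1/0.150″ = 6.667 pc
M = m − 5 log₁₀ d + 5 = 11.28 − 5·0.8239 + 5 = 12.160
M − M_☉ = 12.160 − 4.83 = 7.330
L/L_☉ = 10^(−0.4 × 7.330) = 1.169×10^-3

M ≈ 12.16; L/L_☉ ≈ 1.2×10^-3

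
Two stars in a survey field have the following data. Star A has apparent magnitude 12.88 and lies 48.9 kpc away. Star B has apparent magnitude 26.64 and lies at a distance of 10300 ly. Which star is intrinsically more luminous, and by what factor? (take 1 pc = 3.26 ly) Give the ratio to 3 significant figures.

Star A is more luminous, by a factor of 7.65×10^7.

Star A: d = 48.9 kpc = 48900 pc
Star A: M = m − 5 log₁₀ d + 5 = 12.88 − 5·4.6893 + 5 = -5.567
Star B: d = 10300 ly / 3.26 = 3160 pc
Star B: M = m − 5 log₁₀ d + 5 = 26.64 − 5·3.4996 + 5 = 14.142
ΔM = M_A − M_B = -5.567 − (14.142) = -19.708; smaller M is more luminous → Star A.
L ratio = 10^(0.4 |ΔM|) = 10^7.883 = 7.645×10^7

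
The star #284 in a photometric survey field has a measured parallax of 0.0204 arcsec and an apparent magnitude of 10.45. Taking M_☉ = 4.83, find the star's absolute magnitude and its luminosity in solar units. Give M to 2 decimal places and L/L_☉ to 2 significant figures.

M ≈ 7.00; L/L_☉ ≈ 0.14

d = 1/p = 1/0.0204″ = 49.02 pc
M = m − 5 log₁₀ d + 5 = 10.45 − 5·1.6904 + 5 = 6.998
M − M_☉ = 6.998 − 4.83 = 2.168
L/L_☉ = 10^(−0.4 × 2.168) = 0.1357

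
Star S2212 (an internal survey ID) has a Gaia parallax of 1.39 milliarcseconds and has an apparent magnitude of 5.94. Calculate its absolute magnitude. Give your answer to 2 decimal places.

p = 1.39 mas = 1.39×10^-3″ → d = 1/p = 719.4 pc
5 log₁₀(d/10 pc) = 5 log₁₀(719.4) − 5 = 9.285
M = m − 5 log₁₀(d/10) = 5.94 − 9.285 = -3.345

M ≈ -3.34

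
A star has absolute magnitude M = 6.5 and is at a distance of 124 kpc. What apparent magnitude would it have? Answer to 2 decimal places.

m ≈ 26.97

d = 124 kpc = 124000 pc
m = M + 5 log₁₀ d − 5 = 6.5 + 5·5.0934 − 5 = 26.967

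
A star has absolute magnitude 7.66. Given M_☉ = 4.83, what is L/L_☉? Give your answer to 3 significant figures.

M − M_☉ = 7.66 − 4.83 = 2.830
L/L_☉ = 10^(−0.4 (M − M_☉)) = 10^-1.132 = 0.07379

L/L_☉ ≈ 0.0738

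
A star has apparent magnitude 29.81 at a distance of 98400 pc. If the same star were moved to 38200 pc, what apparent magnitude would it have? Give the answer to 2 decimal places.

Flux ∝ 1/d², so Δm = 5 log₁₀(d₂/d₁) = 5 log₁₀(38200/98400) = -2.055
m₂ = m₁ + Δm = 29.81 + (-2.055) = 27.755

m ≈ 27.76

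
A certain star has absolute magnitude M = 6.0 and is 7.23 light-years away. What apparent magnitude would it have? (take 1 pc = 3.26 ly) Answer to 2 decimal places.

d = 7.23 ly / 3.26 = 2.218 pc
m = M + 5 log₁₀ d − 5 = 6.0 + 5·0.3459 − 5 = 2.730

m ≈ 2.73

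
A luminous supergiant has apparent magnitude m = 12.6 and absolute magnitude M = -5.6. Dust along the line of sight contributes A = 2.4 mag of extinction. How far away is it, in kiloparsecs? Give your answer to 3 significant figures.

m − M = 5 log₁₀(d/10 pc) + A  ⇒  12.6 − (-5.6) − 2.4 = 5 log₁₀(d/10)
15.800 = 5 log₁₀(d/10)
log₁₀ d = (m − M − A)/5 + 1 = 4.1600
d = 10^4.1600 = 14450 pc
= 14.45 kpc

d ≈ 14.5 kpc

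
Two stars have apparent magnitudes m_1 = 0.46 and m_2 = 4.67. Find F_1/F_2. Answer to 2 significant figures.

F_1/F_2 ≈ 48

Δm = 0.46 − (4.67) = -4.21
Flux ratio = 10^(−0.4 Δm) = 10^(−0.4 × -4.21) = 10^1.684 = 48.31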